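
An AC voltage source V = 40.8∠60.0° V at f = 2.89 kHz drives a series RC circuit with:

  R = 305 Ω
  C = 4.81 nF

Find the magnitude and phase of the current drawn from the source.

Step 1 — Angular frequency: ω = 2π·f = 2π·2890 = 1.816e+04 rad/s.
Step 2 — Component impedances:
  R: Z = R = 305 Ω
  C: Z = 1/(jωC) = -j/(ω·C) = 0 - j1.145e+04 Ω
Step 3 — Series combination: Z_total = R + C = 305 - j1.145e+04 Ω = 1.145e+04∠-88.5° Ω.
Step 4 — Source phasor: V = 40.8∠60.0° V = 20.4 + j35.33 V.
Step 5 — Ohm's law: I = V / Z_total = (20.4 + j35.33) / (305 - j1.145e+04) = -0.003037 + j0.001863 A.
Step 6 — Convert to polar: |I| = 0.003562 A, ∠I = 148.5°.

I = 0.003562∠148.5° A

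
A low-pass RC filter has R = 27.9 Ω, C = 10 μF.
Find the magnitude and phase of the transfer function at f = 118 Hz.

Step 1 — Angular frequency: ω = 2π·118 = 741.4 rad/s.
Step 2 — Transfer function: H(jω) = 1/(1 + jωRC).
Step 3 — Denominator: 1 + jωRC = 1 + j·741.4·27.9·1e-05 = 1 + j0.2069.
Step 4 — H = 0.959 - j0.1984.
Step 5 — Magnitude: |H| = 0.9793 (-0.2 dB); phase: φ = -11.7°.

|H| = 0.9793 (-0.2 dB), φ = -11.7°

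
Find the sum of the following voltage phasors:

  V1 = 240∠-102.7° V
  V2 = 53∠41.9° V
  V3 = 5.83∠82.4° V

Step 1 — Convert each phasor to rectangular form:
  V1 = 240·(cos(-102.7°) + j·sin(-102.7°)) = -52.76 - j234.1 V
  V2 = 53·(cos(41.9°) + j·sin(41.9°)) = 39.45 + j35.4 V
  V3 = 5.83·(cos(82.4°) + j·sin(82.4°)) = 0.7711 + j5.779 V
Step 2 — Sum components: V_total = -12.54 - j193 V.
Step 3 — Convert to polar: |V_total| = 193.4 V, ∠V_total = -93.7°.

V_total = 193.4∠-93.7° V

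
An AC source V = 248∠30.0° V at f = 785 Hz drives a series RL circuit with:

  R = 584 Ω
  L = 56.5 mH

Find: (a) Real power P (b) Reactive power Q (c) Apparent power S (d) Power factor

Step 1 — Angular frequency: ω = 2π·f = 2π·785 = 4932 rad/s.
Step 2 — Component impedances:
  R: Z = R = 584 Ω
  L: Z = jωL = j·4932·0.0565 = 0 + j278.7 Ω
Step 3 — Series combination: Z_total = R + L = 584 + j278.7 Ω = 647.1∠25.5° Ω.
Step 4 — Source phasor: V = 248∠30.0° V = 214.8 + j124 V.
Step 5 — Current: I = V / Z = 0.3821 + j0.03001 A = 0.3833∠4.5° A.
Step 6 — Complex power: S = V·I* = 85.78 + j40.93 VA.
Step 7 — Real power: P = Re(S) = 85.78 W.
Step 8 — Reactive power: Q = Im(S) = 40.93 VAR.
Step 9 — Apparent power: |S| = 95.05 VA.
Step 10 — Power factor: PF = P/|S| = 0.9025 (lagging).

(a) P = 85.78 W  (b) Q = 40.93 VAR  (c) S = 95.05 VA  (d) PF = 0.9025 (lagging)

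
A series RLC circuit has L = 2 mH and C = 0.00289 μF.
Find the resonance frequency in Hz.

Step 1 — Resonance condition Im(Z)=0 gives ω₀ = 1/√(LC).
Step 2 — ω₀ = 1/√(0.002·2.89e-09) = 4.159e+05 rad/s.
Step 3 — f₀ = ω₀/(2π) = 6.62e+04 Hz.

f₀ = 6.62e+04 Hz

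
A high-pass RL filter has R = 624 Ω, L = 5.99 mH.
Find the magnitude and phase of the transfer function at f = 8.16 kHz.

Step 1 — Angular frequency: ω = 2π·8160 = 5.127e+04 rad/s.
Step 2 — Transfer function: H(jω) = jωL/(R + jωL).
Step 3 — Numerator jωL = j·307.1; denominator R + jωL = 624 + j307.1.
Step 4 — H = 0.195 + j0.3962.
Step 5 — Magnitude: |H| = 0.4416 (-7.1 dB); phase: φ = 63.8°.

|H| = 0.4416 (-7.1 dB), φ = 63.8°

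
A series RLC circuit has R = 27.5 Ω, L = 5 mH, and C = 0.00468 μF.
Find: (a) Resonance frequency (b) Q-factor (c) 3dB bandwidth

Step 1 — Resonance: ω₀ = 1/√(LC) = 1/√(0.005·4.68e-09) = 2.067e+05 rad/s.
Step 2 — f₀ = ω₀/(2π) = 3.29e+04 Hz.
Step 3 — Series Q: Q = ω₀L/R = 2.067e+05·0.005/27.5 = 37.59.
Step 4 — Bandwidth: Δω = ω₀/Q = 5500 rad/s; BW = Δω/(2π) = 875.4 Hz.

(a) f₀ = 3.29e+04 Hz  (b) Q = 37.59  (c) BW = 875.4 Hz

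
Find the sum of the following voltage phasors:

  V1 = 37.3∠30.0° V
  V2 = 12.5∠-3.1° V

Step 1 — Convert each phasor to rectangular form:
  V1 = 37.3·(cos(30.0°) + j·sin(30.0°)) = 32.3 + j18.65 V
  V2 = 12.5·(cos(-3.1°) + j·sin(-3.1°)) = 12.48 - j0.676 V
Step 2 — Sum components: V_total = 44.78 + j17.97 V.
Step 3 — Convert to polar: |V_total| = 48.26 V, ∠V_total = 21.9°.

V_total = 48.26∠21.9° V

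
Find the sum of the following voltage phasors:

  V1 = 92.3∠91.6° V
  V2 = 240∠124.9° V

Step 1 — Convert each phasor to rectangular form:
  V1 = 92.3·(cos(91.6°) + j·sin(91.6°)) = -2.577 + j92.26 V
  V2 = 240·(cos(124.9°) + j·sin(124.9°)) = -137.3 + j196.8 V
Step 2 — Sum components: V_total = -139.9 + j289.1 V.
Step 3 — Convert to polar: |V_total| = 321.2 V, ∠V_total = 115.8°.

V_total = 321.2∠115.8° V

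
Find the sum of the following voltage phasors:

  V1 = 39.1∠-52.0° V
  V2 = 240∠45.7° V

Step 1 — Convert each phasor to rectangular form:
  V1 = 39.1·(cos(-52.0°) + j·sin(-52.0°)) = 24.07 - j30.81 V
  V2 = 240·(cos(45.7°) + j·sin(45.7°)) = 167.6 + j171.8 V
Step 2 — Sum components: V_total = 191.7 + j141 V.
Step 3 — Convert to polar: |V_total| = 237.9 V, ∠V_total = 36.3°.

V_total = 237.9∠36.3° V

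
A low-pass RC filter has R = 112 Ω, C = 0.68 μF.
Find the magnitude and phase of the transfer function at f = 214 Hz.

Step 1 — Angular frequency: ω = 2π·214 = 1345 rad/s.
Step 2 — Transfer function: H(jω) = 1/(1 + jωRC).
Step 3 — Denominator: 1 + jωRC = 1 + j·1345·112·6.8e-07 = 1 + j0.1024.
Step 4 — H = 0.9896 - j0.1013.
Step 5 — Magnitude: |H| = 0.9948 (-0.0 dB); phase: φ = -5.8°.

|H| = 0.9948 (-0.0 dB), φ = -5.8°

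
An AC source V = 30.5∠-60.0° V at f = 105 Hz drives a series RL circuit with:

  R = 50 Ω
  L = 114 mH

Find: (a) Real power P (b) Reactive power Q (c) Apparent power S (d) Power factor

Step 1 — Angular frequency: ω = 2π·f = 2π·105 = 659.7 rad/s.
Step 2 — Component impedances:
  R: Z = R = 50 Ω
  L: Z = jωL = j·659.7·0.114 = 0 + j75.21 Ω
Step 3 — Series combination: Z_total = R + L = 50 + j75.21 Ω = 90.31∠56.4° Ω.
Step 4 — Source phasor: V = 30.5∠-60.0° V = 15.25 - j26.41 V.
Step 5 — Current: I = V / Z = -0.1501 - j0.3025 A = 0.3377∠-116.4° A.
Step 6 — Complex power: S = V·I* = 5.703 + j8.578 VA.
Step 7 — Real power: P = Re(S) = 5.703 W.
Step 8 — Reactive power: Q = Im(S) = 8.578 VAR.
Step 9 — Apparent power: |S| = 10.3 VA.
Step 10 — Power factor: PF = P/|S| = 0.5536 (lagging).

(a) P = 5.703 W  (b) Q = 8.578 VAR  (c) S = 10.3 VA  (d) PF = 0.5536 (lagging)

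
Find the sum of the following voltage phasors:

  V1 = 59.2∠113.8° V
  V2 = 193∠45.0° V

Step 1 — Convert each phasor to rectangular form:
  V1 = 59.2·(cos(113.8°) + j·sin(113.8°)) = -23.89 + j54.17 V
  V2 = 193·(cos(45.0°) + j·sin(45.0°)) = 136.5 + j136.5 V
Step 2 — Sum components: V_total = 112.6 + j190.6 V.
Step 3 — Convert to polar: |V_total| = 221.4 V, ∠V_total = 59.4°.

V_total = 221.4∠59.4° V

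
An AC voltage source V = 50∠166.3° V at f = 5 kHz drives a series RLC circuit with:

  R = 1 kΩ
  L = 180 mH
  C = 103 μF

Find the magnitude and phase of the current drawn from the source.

Step 1 — Angular frequency: ω = 2π·f = 2π·5000 = 3.142e+04 rad/s.
Step 2 — Component impedances:
  R: Z = R = 1000 Ω
  L: Z = jωL = j·3.142e+04·0.18 = 0 + j5655 Ω
  C: Z = 1/(jωC) = -j/(ω·C) = 0 - j0.309 Ω
Step 3 — Series combination: Z_total = R + L + C = 1000 + j5655 Ω = 5742∠80.0° Ω.
Step 4 — Source phasor: V = 50∠166.3° V = -48.58 + j11.84 V.
Step 5 — Ohm's law: I = V / Z_total = (-48.58 + j11.84) / (1000 + j5655) = 0.0005575 + j0.008689 A.
Step 6 — Convert to polar: |I| = 0.008707 A, ∠I = 86.3°.

I = 0.008707∠86.3° A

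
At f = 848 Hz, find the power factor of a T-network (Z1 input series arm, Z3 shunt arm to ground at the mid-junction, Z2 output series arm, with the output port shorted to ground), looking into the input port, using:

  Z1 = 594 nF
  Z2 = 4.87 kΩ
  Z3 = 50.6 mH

Step 1 — Angular frequency: ω = 2π·f = 2π·848 = 5328 rad/s.
Step 2 — Component impedances:
  Z1: Z = 1/(jωC) = -j/(ω·C) = 0 - j316 Ω
  Z2: Z = R = 4870 Ω
  Z3: Z = jωL = j·5328·0.0506 = 0 + j269.6 Ω
Step 3 — With the output port shorted to ground, the output series arm Z2 runs from the junction to ground; the shunt arm Z3 also runs from the junction to ground. They appear in parallel: Z3 || Z2 = 14.88 + j268.8 Ω.
Step 4 — Series with input arm Z1: Z_in = Z1 + (Z3 || Z2) = 14.88 - j47.18 Ω = 49.47∠-72.5° Ω.
Step 5 — Power factor: PF = cos(φ) = Re(Z)/|Z| = 14.88/49.47 = 0.3008.
Step 6 — Type: Im(Z) = -47.18 ⇒ leading (phase φ = -72.5°).

PF = 0.3008 (leading, φ = -72.5°)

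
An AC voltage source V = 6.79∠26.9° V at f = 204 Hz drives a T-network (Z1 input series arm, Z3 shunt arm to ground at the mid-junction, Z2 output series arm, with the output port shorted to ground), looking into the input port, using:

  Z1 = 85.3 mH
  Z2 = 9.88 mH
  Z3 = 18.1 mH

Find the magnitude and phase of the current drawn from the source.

Step 1 — Angular frequency: ω = 2π·f = 2π·204 = 1282 rad/s.
Step 2 — Component impedances:
  Z1: Z = jωL = j·1282·0.0853 = 0 + j109.3 Ω
  Z2: Z = jωL = j·1282·0.00988 = 0 + j12.66 Ω
  Z3: Z = jωL = j·1282·0.0181 = 0 + j23.2 Ω
Step 3 — With the output port shorted to ground, the output series arm Z2 runs from the junction to ground; the shunt arm Z3 also runs from the junction to ground. They appear in parallel: Z3 || Z2 = 0 + j8.192 Ω.
Step 4 — Series with input arm Z1: Z_in = Z1 + (Z3 || Z2) = 0 + j117.5 Ω = 117.5∠90.0° Ω.
Step 5 — Source phasor: V = 6.79∠26.9° V = 6.055 + j3.072 V.
Step 6 — Ohm's law: I = V / Z_total = (6.055 + j3.072) / (0 + j117.5) = 0.02614 - j0.05152 A.
Step 7 — Convert to polar: |I| = 0.05777 A, ∠I = -63.1°.

I = 0.05777∠-63.1° A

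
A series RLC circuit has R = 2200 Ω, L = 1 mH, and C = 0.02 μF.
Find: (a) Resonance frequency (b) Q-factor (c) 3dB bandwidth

Step 1 — Resonance: ω₀ = 1/√(LC) = 1/√(0.001·2e-08) = 2.236e+05 rad/s.
Step 2 — f₀ = ω₀/(2π) = 3.559e+04 Hz.
Step 3 — Series Q: Q = ω₀L/R = 2.236e+05·0.001/2200 = 0.1016.
Step 4 — Bandwidth: Δω = ω₀/Q = 2.2e+06 rad/s; BW = Δω/(2π) = 3.501e+05 Hz.

(a) f₀ = 3.559e+04 Hz  (b) Q = 0.1016  (c) BW = 3.501e+05 Hz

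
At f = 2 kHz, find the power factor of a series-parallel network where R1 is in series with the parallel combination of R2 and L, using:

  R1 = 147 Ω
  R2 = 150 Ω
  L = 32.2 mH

Step 1 — Angular frequency: ω = 2π·f = 2π·2000 = 1.257e+04 rad/s.
Step 2 — Component impedances:
  R1: Z = R = 147 Ω
  R2: Z = R = 150 Ω
  L: Z = jωL = j·1.257e+04·0.0322 = 0 + j404.6 Ω
Step 3 — Parallel branch: R2 || L = 1/(1/R2 + 1/L) = 131.9 + j48.89 Ω.
Step 4 — Series with R1: Z_total = R1 + (R2 || L) = 278.9 + j48.89 Ω = 283.1∠9.9° Ω.
Step 5 — Power factor: PF = cos(φ) = Re(Z)/|Z| = 278.88/283.13 = 0.985.
Step 6 — Type: Im(Z) = 48.89 ⇒ lagging (phase φ = 9.9°).

PF = 0.985 (lagging, φ = 9.9°)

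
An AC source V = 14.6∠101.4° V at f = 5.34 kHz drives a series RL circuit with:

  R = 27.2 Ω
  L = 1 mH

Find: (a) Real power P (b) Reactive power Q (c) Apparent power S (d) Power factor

Step 1 — Angular frequency: ω = 2π·f = 2π·5340 = 3.355e+04 rad/s.
Step 2 — Component impedances:
  R: Z = R = 27.2 Ω
  L: Z = jωL = j·3.355e+04·0.001 = 0 + j33.55 Ω
Step 3 — Series combination: Z_total = R + L = 27.2 + j33.55 Ω = 43.19∠51.0° Ω.
Step 4 — Source phasor: V = 14.6∠101.4° V = -2.886 + j14.31 V.
Step 5 — Current: I = V / Z = 0.2153 + j0.2606 A = 0.338∠50.4° A.
Step 6 — Complex power: S = V·I* = 3.108 + j3.834 VA.
Step 7 — Real power: P = Re(S) = 3.108 W.
Step 8 — Reactive power: Q = Im(S) = 3.834 VAR.
Step 9 — Apparent power: |S| = 4.935 VA.
Step 10 — Power factor: PF = P/|S| = 0.6297 (lagging).

(a) P = 3.108 W  (b) Q = 3.834 VAR  (c) S = 4.935 VA  (d) PF = 0.6297 (lagging)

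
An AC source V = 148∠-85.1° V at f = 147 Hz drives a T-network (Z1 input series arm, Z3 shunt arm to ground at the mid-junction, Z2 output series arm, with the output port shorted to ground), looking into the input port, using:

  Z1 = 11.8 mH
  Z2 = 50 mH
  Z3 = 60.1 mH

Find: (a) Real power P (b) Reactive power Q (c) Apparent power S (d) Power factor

Step 1 — Angular frequency: ω = 2π·f = 2π·147 = 923.6 rad/s.
Step 2 — Component impedances:
  Z1: Z = jωL = j·923.6·0.0118 = 0 + j10.9 Ω
  Z2: Z = jωL = j·923.6·0.05 = 0 + j46.18 Ω
  Z3: Z = jωL = j·923.6·0.0601 = 0 + j55.51 Ω
Step 3 — With the output port shorted to ground, the output series arm Z2 runs from the junction to ground; the shunt arm Z3 also runs from the junction to ground. They appear in parallel: Z3 || Z2 = 0 + j25.21 Ω.
Step 4 — Series with input arm Z1: Z_in = Z1 + (Z3 || Z2) = 0 + j36.11 Ω = 36.11∠90.0° Ω.
Step 5 — Source phasor: V = 148∠-85.1° V = 12.64 - j147.5 V.
Step 6 — Current: I = V / Z = -4.084 - j0.3501 A = 4.099∠-175.1° A.
Step 7 — Complex power: S = V·I* = 0 + j606.6 VA.
Step 8 — Real power: P = Re(S) = 0 W.
Step 9 — Reactive power: Q = Im(S) = 606.6 VAR.
Step 10 — Apparent power: |S| = 606.6 VA.
Step 11 — Power factor: PF = P/|S| = 0 (lagging).

(a) P = 0 W  (b) Q = 606.6 VAR  (c) S = 606.6 VA  (d) PF = 0 (lagging)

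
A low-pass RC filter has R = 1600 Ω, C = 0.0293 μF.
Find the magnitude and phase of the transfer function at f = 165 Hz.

Step 1 — Angular frequency: ω = 2π·165 = 1037 rad/s.
Step 2 — Transfer function: H(jω) = 1/(1 + jωRC).
Step 3 — Denominator: 1 + jωRC = 1 + j·1037·1600·2.93e-08 = 1 + j0.0486.
Step 4 — H = 0.9976 - j0.04849.
Step 5 — Magnitude: |H| = 0.9988 (-0.0 dB); phase: φ = -2.8°.

|H| = 0.9988 (-0.0 dB), φ = -2.8°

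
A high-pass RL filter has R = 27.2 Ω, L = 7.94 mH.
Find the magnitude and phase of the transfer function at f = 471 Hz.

Step 1 — Angular frequency: ω = 2π·471 = 2959 rad/s.
Step 2 — Transfer function: H(jω) = jωL/(R + jωL).
Step 3 — Numerator jωL = j·23.5; denominator R + jωL = 27.2 + j23.5.
Step 4 — H = 0.4274 + j0.4947.
Step 5 — Magnitude: |H| = 0.6537 (-3.7 dB); phase: φ = 49.2°.

|H| = 0.6537 (-3.7 dB), φ = 49.2°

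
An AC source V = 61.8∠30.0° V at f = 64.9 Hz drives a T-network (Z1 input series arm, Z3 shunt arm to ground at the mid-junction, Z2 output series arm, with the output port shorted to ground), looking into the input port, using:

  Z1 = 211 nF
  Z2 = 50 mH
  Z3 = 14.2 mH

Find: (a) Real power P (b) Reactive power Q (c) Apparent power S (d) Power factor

Step 1 — Angular frequency: ω = 2π·f = 2π·64.9 = 407.8 rad/s.
Step 2 — Component impedances:
  Z1: Z = 1/(jωC) = -j/(ω·C) = 0 - j1.162e+04 Ω
  Z2: Z = jωL = j·407.8·0.05 = 0 + j20.39 Ω
  Z3: Z = jωL = j·407.8·0.0142 = 0 + j5.79 Ω
Step 3 — With the output port shorted to ground, the output series arm Z2 runs from the junction to ground; the shunt arm Z3 also runs from the junction to ground. They appear in parallel: Z3 || Z2 = 0 + j4.51 Ω.
Step 4 — Series with input arm Z1: Z_in = Z1 + (Z3 || Z2) = 0 - j1.162e+04 Ω = 1.162e+04∠-90.0° Ω.
Step 5 — Source phasor: V = 61.8∠30.0° V = 53.52 + j30.9 V.
Step 6 — Current: I = V / Z = -0.00266 + j0.004607 A = 0.005319∠120.0° A.
Step 7 — Complex power: S = V·I* = 0 - j0.3287 VA.
Step 8 — Real power: P = Re(S) = 0 W.
Step 9 — Reactive power: Q = Im(S) = -0.3287 VAR.
Step 10 — Apparent power: |S| = 0.3287 VA.
Step 11 — Power factor: PF = P/|S| = 0 (leading).

(a) P = 0 W  (b) Q = -0.3287 VAR  (c) S = 0.3287 VA  (d) PF = 0 (leading)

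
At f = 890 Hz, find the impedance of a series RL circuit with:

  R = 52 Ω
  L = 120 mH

Step 1 — Angular frequency: ω = 2π·f = 2π·890 = 5592 rad/s.
Step 2 — Component impedances:
  R: Z = R = 52 Ω
  L: Z = jωL = j·5592·0.12 = 0 + j671 Ω
Step 3 — Series combination: Z_total = R + L = 52 + j671 Ω = 673.1∠85.6° Ω.

Z = 52 + j671 Ω = 673.1∠85.6° Ω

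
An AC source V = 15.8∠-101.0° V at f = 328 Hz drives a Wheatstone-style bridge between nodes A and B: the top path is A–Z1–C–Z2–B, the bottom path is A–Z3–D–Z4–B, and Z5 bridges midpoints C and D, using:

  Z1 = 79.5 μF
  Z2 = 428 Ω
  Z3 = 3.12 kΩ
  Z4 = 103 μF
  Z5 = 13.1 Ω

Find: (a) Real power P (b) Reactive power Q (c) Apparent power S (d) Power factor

Step 1 — Angular frequency: ω = 2π·f = 2π·328 = 2061 rad/s.
Step 2 — Component impedances:
  Z1: Z = 1/(jωC) = -j/(ω·C) = 0 - j6.104 Ω
  Z2: Z = R = 428 Ω
  Z3: Z = R = 3120 Ω
  Z4: Z = 1/(jωC) = -j/(ω·C) = 0 - j4.711 Ω
  Z5: Z = R = 13.1 Ω
Step 3 — Bridge requires nodal analysis (the Z5 bridge couples midpoints C and D, so the two paths cannot be reduced to a simple series/parallel combination). Setting node B to ground and injecting 1 A at node A, the 3-node admittance system at A, C, D solves to V_A = Z_AB = 12.72 - j10.49 Ω = 16.49∠-39.5° Ω.
Step 4 — Source phasor: V = 15.8∠-101.0° V = -3.015 - j15.51 V.
Step 5 — Current: I = V / Z = 0.4575 - j0.8421 A = 0.9584∠-61.5° A.
Step 6 — Complex power: S = V·I* = 11.68 - j9.635 VA.
Step 7 — Real power: P = Re(S) = 11.68 W.
Step 8 — Reactive power: Q = Im(S) = -9.635 VAR.
Step 9 — Apparent power: |S| = 15.14 VA.
Step 10 — Power factor: PF = P/|S| = 0.7714 (leading).

(a) P = 11.68 W  (b) Q = -9.635 VAR  (c) S = 15.14 VA  (d) PF = 0.7714 (leading)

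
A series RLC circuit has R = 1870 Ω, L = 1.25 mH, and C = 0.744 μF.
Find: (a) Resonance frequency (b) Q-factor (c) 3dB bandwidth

Step 1 — Resonance: ω₀ = 1/√(LC) = 1/√(0.00125·7.44e-07) = 3.279e+04 rad/s.
Step 2 — f₀ = ω₀/(2π) = 5219 Hz.
Step 3 — Series Q: Q = ω₀L/R = 3.279e+04·0.00125/1870 = 0.02192.
Step 4 — Bandwidth: Δω = ω₀/Q = 1.496e+06 rad/s; BW = Δω/(2π) = 2.381e+05 Hz.

(a) f₀ = 5219 Hz  (b) Q = 0.02192  (c) BW = 2.381e+05 Hz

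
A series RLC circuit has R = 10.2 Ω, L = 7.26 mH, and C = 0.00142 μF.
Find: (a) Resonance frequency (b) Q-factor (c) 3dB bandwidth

Step 1 — Resonance: ω₀ = 1/√(LC) = 1/√(0.00726·1.42e-09) = 3.114e+05 rad/s.
Step 2 — f₀ = ω₀/(2π) = 4.957e+04 Hz.
Step 3 — Series Q: Q = ω₀L/R = 3.114e+05·0.00726/10.2 = 221.7.
Step 4 — Bandwidth: Δω = ω₀/Q = 1405 rad/s; BW = Δω/(2π) = 223.6 Hz.

(a) f₀ = 4.957e+04 Hz  (b) Q = 221.7  (c) BW = 223.6 Hz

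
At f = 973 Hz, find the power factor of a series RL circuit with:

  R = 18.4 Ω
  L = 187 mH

Step 1 — Angular frequency: ω = 2π·f = 2π·973 = 6114 rad/s.
Step 2 — Component impedances:
  R: Z = R = 18.4 Ω
  L: Z = jωL = j·6114·0.187 = 0 + j1143 Ω
Step 3 — Series combination: Z_total = R + L = 18.4 + j1143 Ω = 1143∠89.1° Ω.
Step 4 — Power factor: PF = cos(φ) = Re(Z)/|Z| = 18.4/1143.4 = 0.01609.
Step 5 — Type: Im(Z) = 1143 ⇒ lagging (phase φ = 89.1°).

PF = 0.01609 (lagging, φ = 89.1°)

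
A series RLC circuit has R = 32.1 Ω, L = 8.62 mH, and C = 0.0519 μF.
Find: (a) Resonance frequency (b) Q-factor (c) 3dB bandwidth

Step 1 — Resonance condition Im(Z)=0 gives ω₀ = 1/√(LC).
Step 2 — ω₀ = 1/√(0.00862·5.19e-08) = 4.728e+04 rad/s.
Step 3 — f₀ = ω₀/(2π) = 7525 Hz.
Step 4 — Series Q: Q = ω₀L/R = 4.728e+04·0.00862/32.1 = 12.7.
Step 5 — 3dB bandwidth: Δω = ω₀/Q = 3724 rad/s; BW = Δω/(2π) = 592.7 Hz.

(a) f₀ = 7525 Hz  (b) Q = 12.7  (c) BW = 592.7 Hz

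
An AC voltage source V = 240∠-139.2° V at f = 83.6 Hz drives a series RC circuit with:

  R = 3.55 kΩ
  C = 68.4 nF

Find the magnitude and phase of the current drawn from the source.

Step 1 — Angular frequency: ω = 2π·f = 2π·83.6 = 525.3 rad/s.
Step 2 — Component impedances:
  R: Z = R = 3550 Ω
  C: Z = 1/(jωC) = -j/(ω·C) = 0 - j2.783e+04 Ω
Step 3 — Series combination: Z_total = R + C = 3550 - j2.783e+04 Ω = 2.806e+04∠-82.7° Ω.
Step 4 — Source phasor: V = 240∠-139.2° V = -181.7 - j156.8 V.
Step 5 — Ohm's law: I = V / Z_total = (-181.7 - j156.8) / (3550 - j2.783e+04) = 0.004725 - j0.00713 A.
Step 6 — Convert to polar: |I| = 0.008554 A, ∠I = -56.5°.

I = 0.008554∠-56.5° A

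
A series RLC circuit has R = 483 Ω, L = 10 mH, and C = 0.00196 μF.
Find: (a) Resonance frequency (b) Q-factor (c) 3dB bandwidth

Step 1 — Resonance condition Im(Z)=0 gives ω₀ = 1/√(LC).
Step 2 — ω₀ = 1/√(0.01·1.96e-09) = 2.259e+05 rad/s.
Step 3 — f₀ = ω₀/(2π) = 3.595e+04 Hz.
Step 4 — Series Q: Q = ω₀L/R = 2.259e+05·0.01/483 = 4.677.
Step 5 — 3dB bandwidth: Δω = ω₀/Q = 4.83e+04 rad/s; BW = Δω/(2π) = 7687 Hz.

(a) f₀ = 3.595e+04 Hz  (b) Q = 4.677  (c) BW = 7687 Hz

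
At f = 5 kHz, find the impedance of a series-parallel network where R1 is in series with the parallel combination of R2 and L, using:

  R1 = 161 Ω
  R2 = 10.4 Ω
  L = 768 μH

Step 1 — Angular frequency: ω = 2π·f = 2π·5000 = 3.142e+04 rad/s.
Step 2 — Component impedances:
  R1: Z = R = 161 Ω
  R2: Z = R = 10.4 Ω
  L: Z = jωL = j·3.142e+04·0.000768 = 0 + j24.13 Ω
Step 3 — Parallel branch: R2 || L = 1/(1/R2 + 1/L) = 8.77 + j3.78 Ω.
Step 4 — Series with R1: Z_total = R1 + (R2 || L) = 169.8 + j3.78 Ω = 169.8∠1.3° Ω.

Z = 169.8 + j3.78 Ω = 169.8∠1.3° Ω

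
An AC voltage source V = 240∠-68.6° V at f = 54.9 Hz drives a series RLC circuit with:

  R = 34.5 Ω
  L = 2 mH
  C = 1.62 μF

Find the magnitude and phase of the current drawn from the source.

Step 1 — Angular frequency: ω = 2π·f = 2π·54.9 = 344.9 rad/s.
Step 2 — Component impedances:
  R: Z = R = 34.5 Ω
  L: Z = jωL = j·344.9·0.002 = 0 + j0.6899 Ω
  C: Z = 1/(jωC) = -j/(ω·C) = 0 - j1790 Ω
Step 3 — Series combination: Z_total = R + L + C = 34.5 - j1789 Ω = 1789∠-88.9° Ω.
Step 4 — Source phasor: V = 240∠-68.6° V = 87.57 - j223.5 V.
Step 5 — Ohm's law: I = V / Z_total = (87.57 - j223.5) / (34.5 - j1789) = 0.1258 + j0.04653 A.
Step 6 — Convert to polar: |I| = 0.1341 A, ∠I = 20.3°.

I = 0.1341∠20.3° A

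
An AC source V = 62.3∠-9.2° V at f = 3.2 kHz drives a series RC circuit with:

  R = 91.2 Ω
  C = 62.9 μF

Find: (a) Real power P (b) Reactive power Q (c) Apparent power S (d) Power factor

Step 1 — Angular frequency: ω = 2π·f = 2π·3200 = 2.011e+04 rad/s.
Step 2 — Component impedances:
  R: Z = R = 91.2 Ω
  C: Z = 1/(jωC) = -j/(ω·C) = 0 - j0.7907 Ω
Step 3 — Series combination: Z_total = R + C = 91.2 - j0.7907 Ω = 91.2∠-0.5° Ω.
Step 4 — Source phasor: V = 62.3∠-9.2° V = 61.5 - j9.961 V.
Step 5 — Current: I = V / Z = 0.6752 - j0.1034 A = 0.6831∠-8.7° A.
Step 6 — Complex power: S = V·I* = 42.55 - j0.369 VA.
Step 7 — Real power: P = Re(S) = 42.55 W.
Step 8 — Reactive power: Q = Im(S) = -0.369 VAR.
Step 9 — Apparent power: |S| = 42.56 VA.
Step 10 — Power factor: PF = P/|S| = 1 (leading).

(a) P = 42.55 W  (b) Q = -0.369 VAR  (c) S = 42.56 VA  (d) PF = 1 (leading)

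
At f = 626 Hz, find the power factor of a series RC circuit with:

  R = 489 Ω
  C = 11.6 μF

Step 1 — Angular frequency: ω = 2π·f = 2π·626 = 3933 rad/s.
Step 2 — Component impedances:
  R: Z = R = 489 Ω
  C: Z = 1/(jωC) = -j/(ω·C) = 0 - j21.92 Ω
Step 3 — Series combination: Z_total = R + C = 489 - j21.92 Ω = 489.5∠-2.6° Ω.
Step 4 — Power factor: PF = cos(φ) = Re(Z)/|Z| = 489/489.5 = 0.999.
Step 5 — Type: Im(Z) = -21.92 ⇒ leading (phase φ = -2.6°).

PF = 0.999 (leading, φ = -2.6°)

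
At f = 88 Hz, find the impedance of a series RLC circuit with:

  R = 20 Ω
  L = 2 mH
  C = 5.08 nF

Step 1 — Angular frequency: ω = 2π·f = 2π·88 = 552.9 rad/s.
Step 2 — Component impedances:
  R: Z = R = 20 Ω
  L: Z = jωL = j·552.9·0.002 = 0 + j1.106 Ω
  C: Z = 1/(jωC) = -j/(ω·C) = 0 - j3.56e+05 Ω
Step 3 — Series combination: Z_total = R + L + C = 20 - j3.56e+05 Ω = 3.56e+05∠-90.0° Ω.

Z = 20 - j3.56e+05 Ω = 3.56e+05∠-90.0° Ω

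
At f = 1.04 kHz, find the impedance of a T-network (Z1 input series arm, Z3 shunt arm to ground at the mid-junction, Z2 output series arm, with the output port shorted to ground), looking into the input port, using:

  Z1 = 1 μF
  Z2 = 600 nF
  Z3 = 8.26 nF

Step 1 — Angular frequency: ω = 2π·f = 2π·1040 = 6535 rad/s.
Step 2 — Component impedances:
  Z1: Z = 1/(jωC) = -j/(ω·C) = 0 - j153 Ω
  Z2: Z = 1/(jωC) = -j/(ω·C) = 0 - j255.1 Ω
  Z3: Z = 1/(jωC) = -j/(ω·C) = 0 - j1.853e+04 Ω
Step 3 — With the output port shorted to ground, the output series arm Z2 runs from the junction to ground; the shunt arm Z3 also runs from the junction to ground. They appear in parallel: Z3 || Z2 = 0 - j251.6 Ω.
Step 4 — Series with input arm Z1: Z_in = Z1 + (Z3 || Z2) = 0 - j404.6 Ω = 404.6∠-90.0° Ω.

Z = 0 - j404.6 Ω = 404.6∠-90.0° Ω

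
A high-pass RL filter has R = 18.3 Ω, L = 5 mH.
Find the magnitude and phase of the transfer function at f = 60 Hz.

Step 1 — Angular frequency: ω = 2π·60 = 377 rad/s.
Step 2 — Transfer function: H(jω) = jωL/(R + jωL).
Step 3 — Numerator jωL = j·1.885; denominator R + jωL = 18.3 + j1.885.
Step 4 — H = 0.0105 + j0.1019.
Step 5 — Magnitude: |H| = 0.1025 (-19.8 dB); phase: φ = 84.1°.

|H| = 0.1025 (-19.8 dB), φ = 84.1°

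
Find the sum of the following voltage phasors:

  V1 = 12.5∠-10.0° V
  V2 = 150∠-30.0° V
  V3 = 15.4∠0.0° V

Step 1 — Convert each phasor to rectangular form:
  V1 = 12.5·(cos(-10.0°) + j·sin(-10.0°)) = 12.31 - j2.171 V
  V2 = 150·(cos(-30.0°) + j·sin(-30.0°)) = 129.9 - j75 V
  V3 = 15.4·(cos(0.0°) + j·sin(0.0°)) = 15.4 V
Step 2 — Sum components: V_total = 157.6 - j77.17 V.
Step 3 — Convert to polar: |V_total| = 175.5 V, ∠V_total = -26.1°.

V_total = 175.5∠-26.1° V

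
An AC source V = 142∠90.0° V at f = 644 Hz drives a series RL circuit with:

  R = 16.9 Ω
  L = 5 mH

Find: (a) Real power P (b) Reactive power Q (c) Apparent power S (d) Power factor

Step 1 — Angular frequency: ω = 2π·f = 2π·644 = 4046 rad/s.
Step 2 — Component impedances:
  R: Z = R = 16.9 Ω
  L: Z = jωL = j·4046·0.005 = 0 + j20.23 Ω
Step 3 — Series combination: Z_total = R + L = 16.9 + j20.23 Ω = 26.36∠50.1° Ω.
Step 4 — Source phasor: V = 142∠90.0° V = 0 + j142 V.
Step 5 — Current: I = V / Z = 4.134 + j3.453 A = 5.387∠39.9° A.
Step 6 — Complex power: S = V·I* = 490.4 + j587 VA.
Step 7 — Real power: P = Re(S) = 490.4 W.
Step 8 — Reactive power: Q = Im(S) = 587 VAR.
Step 9 — Apparent power: |S| = 764.9 VA.
Step 10 — Power factor: PF = P/|S| = 0.6411 (lagging).

(a) P = 490.4 W  (b) Q = 587 VAR  (c) S = 764.9 VA  (d) PF = 0.6411 (lagging)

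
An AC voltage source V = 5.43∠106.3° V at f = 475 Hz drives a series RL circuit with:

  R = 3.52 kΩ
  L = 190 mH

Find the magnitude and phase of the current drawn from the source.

Step 1 — Angular frequency: ω = 2π·f = 2π·475 = 2985 rad/s.
Step 2 — Component impedances:
  R: Z = R = 3520 Ω
  L: Z = jωL = j·2985·0.19 = 0 + j567.1 Ω
Step 3 — Series combination: Z_total = R + L = 3520 + j567.1 Ω = 3565∠9.2° Ω.
Step 4 — Source phasor: V = 5.43∠106.3° V = -1.524 + j5.212 V.
Step 5 — Ohm's law: I = V / Z_total = (-1.524 + j5.212) / (3520 + j567.1) = -0.0001895 + j0.001511 A.
Step 6 — Convert to polar: |I| = 0.001523 A, ∠I = 97.1°.

I = 0.001523∠97.1° A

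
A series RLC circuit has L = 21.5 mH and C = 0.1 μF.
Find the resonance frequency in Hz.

Step 1 — Resonance condition Im(Z)=0 gives ω₀ = 1/√(LC).
Step 2 — ω₀ = 1/√(0.0215·1e-07) = 2.157e+04 rad/s.
Step 3 — f₀ = ω₀/(2π) = 3432 Hz.

f₀ = 3432 Hz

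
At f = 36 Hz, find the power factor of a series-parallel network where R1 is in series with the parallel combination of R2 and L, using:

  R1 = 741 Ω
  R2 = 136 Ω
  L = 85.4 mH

Step 1 — Angular frequency: ω = 2π·f = 2π·36 = 226.2 rad/s.
Step 2 — Component impedances:
  R1: Z = R = 741 Ω
  R2: Z = R = 136 Ω
  L: Z = jωL = j·226.2·0.0854 = 0 + j19.32 Ω
Step 3 — Parallel branch: R2 || L = 1/(1/R2 + 1/L) = 2.689 + j18.94 Ω.
Step 4 — Series with R1: Z_total = R1 + (R2 || L) = 743.7 + j18.94 Ω = 743.9∠1.5° Ω.
Step 5 — Power factor: PF = cos(φ) = Re(Z)/|Z| = 743.7/743.9 = 0.9997.
Step 6 — Type: Im(Z) = 18.94 ⇒ lagging (phase φ = 1.5°).

PF = 0.9997 (lagging, φ = 1.5°)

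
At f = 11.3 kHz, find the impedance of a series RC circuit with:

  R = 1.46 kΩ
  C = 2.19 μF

Step 1 — Angular frequency: ω = 2π·f = 2π·1.13e+04 = 7.1e+04 rad/s.
Step 2 — Component impedances:
  R: Z = R = 1460 Ω
  C: Z = 1/(jωC) = -j/(ω·C) = 0 - j6.431 Ω
Step 3 — Series combination: Z_total = R + C = 1460 - j6.431 Ω = 1460∠-0.3° Ω.

Z = 1460 - j6.431 Ω = 1460∠-0.3° Ω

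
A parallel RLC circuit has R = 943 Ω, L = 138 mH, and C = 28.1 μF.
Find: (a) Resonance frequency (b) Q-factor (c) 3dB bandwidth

Step 1 — Resonance: ω₀ = 1/√(LC) = 1/√(0.138·2.81e-05) = 507.8 rad/s.
Step 2 — f₀ = ω₀/(2π) = 80.82 Hz.
Step 3 — Parallel Q: Q = R/(ω₀L) = 943/(507.8·0.138) = 13.46.
Step 4 — Bandwidth: Δω = ω₀/Q = 37.74 rad/s; BW = Δω/(2π) = 6.006 Hz.

(a) f₀ = 80.82 Hz  (b) Q = 13.46  (c) BW = 6.006 Hz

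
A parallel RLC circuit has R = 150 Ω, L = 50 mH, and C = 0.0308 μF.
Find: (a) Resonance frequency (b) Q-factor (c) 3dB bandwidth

Step 1 — Resonance: ω₀ = 1/√(LC) = 1/√(0.05·3.08e-08) = 2.548e+04 rad/s.
Step 2 — f₀ = ω₀/(2π) = 4056 Hz.
Step 3 — Parallel Q: Q = R/(ω₀L) = 150/(2.548e+04·0.05) = 0.1177.
Step 4 — Bandwidth: Δω = ω₀/Q = 2.165e+05 rad/s; BW = Δω/(2π) = 3.445e+04 Hz.

(a) f₀ = 4056 Hz  (b) Q = 0.1177  (c) BW = 3.445e+04 Hz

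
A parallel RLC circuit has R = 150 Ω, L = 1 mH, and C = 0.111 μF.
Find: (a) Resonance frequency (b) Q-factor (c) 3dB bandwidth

Step 1 — Resonance: ω₀ = 1/√(LC) = 1/√(0.001·1.11e-07) = 9.492e+04 rad/s.
Step 2 — f₀ = ω₀/(2π) = 1.511e+04 Hz.
Step 3 — Parallel Q: Q = R/(ω₀L) = 150/(9.492e+04·0.001) = 1.58.
Step 4 — Bandwidth: Δω = ω₀/Q = 6.006e+04 rad/s; BW = Δω/(2π) = 9559 Hz.

(a) f₀ = 1.511e+04 Hz  (b) Q = 1.58  (c) BW = 9559 Hz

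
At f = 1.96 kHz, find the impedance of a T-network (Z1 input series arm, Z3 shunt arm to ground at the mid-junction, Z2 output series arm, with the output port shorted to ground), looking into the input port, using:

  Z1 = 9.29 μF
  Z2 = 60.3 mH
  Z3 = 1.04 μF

Step 1 — Angular frequency: ω = 2π·f = 2π·1960 = 1.232e+04 rad/s.
Step 2 — Component impedances:
  Z1: Z = 1/(jωC) = -j/(ω·C) = 0 - j8.741 Ω
  Z2: Z = jωL = j·1.232e+04·0.0603 = 0 + j742.6 Ω
  Z3: Z = 1/(jωC) = -j/(ω·C) = 0 - j78.08 Ω
Step 3 — With the output port shorted to ground, the output series arm Z2 runs from the junction to ground; the shunt arm Z3 also runs from the junction to ground. They appear in parallel: Z3 || Z2 = 0 - j87.25 Ω.
Step 4 — Series with input arm Z1: Z_in = Z1 + (Z3 || Z2) = 0 - j95.99 Ω = 95.99∠-90.0° Ω.

Z = 0 - j95.99 Ω = 95.99∠-90.0° Ω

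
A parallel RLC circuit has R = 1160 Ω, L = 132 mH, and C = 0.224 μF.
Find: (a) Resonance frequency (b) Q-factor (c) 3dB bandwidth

Step 1 — Resonance: ω₀ = 1/√(LC) = 1/√(0.132·2.24e-07) = 5816 rad/s.
Step 2 — f₀ = ω₀/(2π) = 925.6 Hz.
Step 3 — Parallel Q: Q = R/(ω₀L) = 1160/(5816·0.132) = 1.511.
Step 4 — Bandwidth: Δω = ω₀/Q = 3849 rad/s; BW = Δω/(2π) = 612.5 Hz.

(a) f₀ = 925.6 Hz  (b) Q = 1.511  (c) BW = 612.5 Hz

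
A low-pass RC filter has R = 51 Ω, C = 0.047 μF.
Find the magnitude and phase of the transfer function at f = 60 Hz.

Step 1 — Angular frequency: ω = 2π·60 = 377 rad/s.
Step 2 — Transfer function: H(jω) = 1/(1 + jωRC).
Step 3 — Denominator: 1 + jωRC = 1 + j·377·51·4.7e-08 = 1 + j0.0009036.
Step 4 — H = 1 - j0.0009036.
Step 5 — Magnitude: |H| = 1 (-0.0 dB); phase: φ = -0.1°.

|H| = 1 (-0.0 dB), φ = -0.1°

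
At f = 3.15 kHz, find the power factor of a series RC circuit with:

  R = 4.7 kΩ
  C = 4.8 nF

Step 1 — Angular frequency: ω = 2π·f = 2π·3150 = 1.979e+04 rad/s.
Step 2 — Component impedances:
  R: Z = R = 4700 Ω
  C: Z = 1/(jωC) = -j/(ω·C) = 0 - j1.053e+04 Ω
Step 3 — Series combination: Z_total = R + C = 4700 - j1.053e+04 Ω = 1.153e+04∠-65.9° Ω.
Step 4 — Power factor: PF = cos(φ) = Re(Z)/|Z| = 4700/11528 = 0.4077.
Step 5 — Type: Im(Z) = -1.053e+04 ⇒ leading (phase φ = -65.9°).

PF = 0.4077 (leading, φ = -65.9°)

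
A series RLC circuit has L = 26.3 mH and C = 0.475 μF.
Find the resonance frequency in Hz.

Step 1 — Resonance condition Im(Z)=0 gives ω₀ = 1/√(LC).
Step 2 — ω₀ = 1/√(0.0263·4.75e-07) = 8947 rad/s.
Step 3 — f₀ = ω₀/(2π) = 1424 Hz.

f₀ = 1424 Hz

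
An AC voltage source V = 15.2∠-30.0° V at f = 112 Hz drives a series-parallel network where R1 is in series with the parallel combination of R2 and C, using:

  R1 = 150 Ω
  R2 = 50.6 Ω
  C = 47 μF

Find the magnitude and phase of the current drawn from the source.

Step 1 — Angular frequency: ω = 2π·f = 2π·112 = 703.7 rad/s.
Step 2 — Component impedances:
  R1: Z = R = 150 Ω
  R2: Z = R = 50.6 Ω
  C: Z = 1/(jωC) = -j/(ω·C) = 0 - j30.23 Ω
Step 3 — Parallel branch: R2 || C = 1/(1/R2 + 1/C) = 13.31 - j22.28 Ω.
Step 4 — Series with R1: Z_total = R1 + (R2 || C) = 163.3 - j22.28 Ω = 164.8∠-7.8° Ω.
Step 5 — Source phasor: V = 15.2∠-30.0° V = 13.16 - j7.6 V.
Step 6 — Ohm's law: I = V / Z_total = (13.16 - j7.6) / (163.3 - j22.28) = 0.08536 - j0.03489 A.
Step 7 — Convert to polar: |I| = 0.09222 A, ∠I = -22.2°.

I = 0.09222∠-22.2° A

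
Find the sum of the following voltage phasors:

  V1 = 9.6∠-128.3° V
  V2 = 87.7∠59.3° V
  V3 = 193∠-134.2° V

Step 1 — Convert each phasor to rectangular form:
  V1 = 9.6·(cos(-128.3°) + j·sin(-128.3°)) = -5.95 - j7.534 V
  V2 = 87.7·(cos(59.3°) + j·sin(59.3°)) = 44.77 + j75.41 V
  V3 = 193·(cos(-134.2°) + j·sin(-134.2°)) = -134.6 - j138.4 V
Step 2 — Sum components: V_total = -95.73 - j70.49 V.
Step 3 — Convert to polar: |V_total| = 118.9 V, ∠V_total = -143.6°.

V_total = 118.9∠-143.6° V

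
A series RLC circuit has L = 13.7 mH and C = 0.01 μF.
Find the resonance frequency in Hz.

Step 1 — Resonance condition Im(Z)=0 gives ω₀ = 1/√(LC).
Step 2 — ω₀ = 1/√(0.0137·1e-08) = 8.544e+04 rad/s.
Step 3 — f₀ = ω₀/(2π) = 1.36e+04 Hz.

f₀ = 1.36e+04 Hz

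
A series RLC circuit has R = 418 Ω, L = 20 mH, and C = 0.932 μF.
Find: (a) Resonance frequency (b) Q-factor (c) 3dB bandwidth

Step 1 — Resonance: ω₀ = 1/√(LC) = 1/√(0.02·9.32e-07) = 7324 rad/s.
Step 2 — f₀ = ω₀/(2π) = 1166 Hz.
Step 3 — Series Q: Q = ω₀L/R = 7324·0.02/418 = 0.3505.
Step 4 — Bandwidth: Δω = ω₀/Q = 2.09e+04 rad/s; BW = Δω/(2π) = 3326 Hz.

(a) f₀ = 1166 Hz  (b) Q = 0.3505  (c) BW = 3326 Hz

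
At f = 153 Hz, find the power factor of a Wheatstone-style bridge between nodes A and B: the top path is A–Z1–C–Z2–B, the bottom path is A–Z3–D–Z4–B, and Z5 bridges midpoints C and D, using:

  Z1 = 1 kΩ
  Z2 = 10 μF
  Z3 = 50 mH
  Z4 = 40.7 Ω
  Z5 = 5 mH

Step 1 — Angular frequency: ω = 2π·f = 2π·153 = 961.3 rad/s.
Step 2 — Component impedances:
  Z1: Z = R = 1000 Ω
  Z2: Z = 1/(jωC) = -j/(ω·C) = 0 - j104 Ω
  Z3: Z = jωL = j·961.3·0.05 = 0 + j48.07 Ω
  Z4: Z = R = 40.7 Ω
  Z5: Z = jωL = j·961.3·0.005 = 0 + j4.807 Ω
Step 3 — Bridge requires nodal analysis (the Z5 bridge couples midpoints C and D, so the two paths cannot be reduced to a simple series/parallel combination). Setting node B to ground and injecting 1 A at node A, the 3-node admittance system at A, C, D solves to V_A = Z_AB = 37.21 + j33.81 Ω = 50.28∠42.3° Ω.
Step 4 — Power factor: PF = cos(φ) = Re(Z)/|Z| = 37.21/50.28 = 0.7401.
Step 5 — Type: Im(Z) = 33.81 ⇒ lagging (phase φ = 42.3°).

PF = 0.7401 (lagging, φ = 42.3°)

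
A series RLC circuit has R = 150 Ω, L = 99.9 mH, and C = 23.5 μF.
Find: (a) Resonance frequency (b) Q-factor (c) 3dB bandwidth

Step 1 — Resonance: ω₀ = 1/√(LC) = 1/√(0.0999·2.35e-05) = 652.7 rad/s.
Step 2 — f₀ = ω₀/(2π) = 103.9 Hz.
Step 3 — Series Q: Q = ω₀L/R = 652.7·0.0999/150 = 0.4347.
Step 4 — Bandwidth: Δω = ω₀/Q = 1502 rad/s; BW = Δω/(2π) = 239 Hz.

(a) f₀ = 103.9 Hz  (b) Q = 0.4347  (c) BW = 239 Hz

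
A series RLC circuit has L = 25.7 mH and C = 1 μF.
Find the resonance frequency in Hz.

Step 1 — Resonance condition Im(Z)=0 gives ω₀ = 1/√(LC).
Step 2 — ω₀ = 1/√(0.0257·1e-06) = 6238 rad/s.
Step 3 — f₀ = ω₀/(2π) = 992.8 Hz.

f₀ = 992.8 Hz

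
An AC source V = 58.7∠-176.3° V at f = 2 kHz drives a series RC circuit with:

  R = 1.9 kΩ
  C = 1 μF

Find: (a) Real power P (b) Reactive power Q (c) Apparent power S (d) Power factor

Step 1 — Angular frequency: ω = 2π·f = 2π·2000 = 1.257e+04 rad/s.
Step 2 — Component impedances:
  R: Z = R = 1900 Ω
  C: Z = 1/(jωC) = -j/(ω·C) = 0 - j79.58 Ω
Step 3 — Series combination: Z_total = R + C = 1900 - j79.58 Ω = 1902∠-2.4° Ω.
Step 4 — Source phasor: V = 58.7∠-176.3° V = -58.58 - j3.788 V.
Step 5 — Current: I = V / Z = -0.03069 - j0.003279 A = 0.03087∠-173.9° A.
Step 6 — Complex power: S = V·I* = 1.81 - j0.07582 VA.
Step 7 — Real power: P = Re(S) = 1.81 W.
Step 8 — Reactive power: Q = Im(S) = -0.07582 VAR.
Step 9 — Apparent power: |S| = 1.812 VA.
Step 10 — Power factor: PF = P/|S| = 0.9991 (leading).

(a) P = 1.81 W  (b) Q = -0.07582 VAR  (c) S = 1.812 VA  (d) PF = 0.9991 (leading)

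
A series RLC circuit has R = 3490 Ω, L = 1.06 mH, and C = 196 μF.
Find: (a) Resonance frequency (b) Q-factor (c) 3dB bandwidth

Step 1 — Resonance: ω₀ = 1/√(LC) = 1/√(0.00106·0.000196) = 2194 rad/s.
Step 2 — f₀ = ω₀/(2π) = 349.2 Hz.
Step 3 — Series Q: Q = ω₀L/R = 2194·0.00106/3490 = 0.0006663.
Step 4 — Bandwidth: Δω = ω₀/Q = 3.292e+06 rad/s; BW = Δω/(2π) = 5.24e+05 Hz.

(a) f₀ = 349.2 Hz  (b) Q = 0.0006663  (c) BW = 5.24e+05 Hz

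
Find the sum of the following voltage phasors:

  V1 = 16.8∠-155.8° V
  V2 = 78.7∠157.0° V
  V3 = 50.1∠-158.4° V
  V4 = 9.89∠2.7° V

Step 1 — Convert each phasor to rectangular form:
  V1 = 16.8·(cos(-155.8°) + j·sin(-155.8°)) = -15.32 - j6.887 V
  V2 = 78.7·(cos(157.0°) + j·sin(157.0°)) = -72.44 + j30.75 V
  V3 = 50.1·(cos(-158.4°) + j·sin(-158.4°)) = -46.58 - j18.44 V
  V4 = 9.89·(cos(2.7°) + j·sin(2.7°)) = 9.879 + j0.4659 V
Step 2 — Sum components: V_total = -124.5 + j5.887 V.
Step 3 — Convert to polar: |V_total| = 124.6 V, ∠V_total = 177.3°.

V_total = 124.6∠177.3° V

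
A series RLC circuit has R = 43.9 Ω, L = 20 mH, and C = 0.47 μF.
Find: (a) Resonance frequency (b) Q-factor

Step 1 — Resonance condition Im(Z)=0 gives ω₀ = 1/√(LC).
Step 2 — ω₀ = 1/√(0.02·4.7e-07) = 1.031e+04 rad/s.
Step 3 — f₀ = ω₀/(2π) = 1642 Hz.
Step 4 — Series Q: Q = ω₀L/R = 1.031e+04·0.02/43.9 = 4.699.

(a) f₀ = 1642 Hz  (b) Q = 4.699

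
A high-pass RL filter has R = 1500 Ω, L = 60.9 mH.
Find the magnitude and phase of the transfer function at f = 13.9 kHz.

Step 1 — Angular frequency: ω = 2π·1.39e+04 = 8.734e+04 rad/s.
Step 2 — Transfer function: H(jω) = jωL/(R + jωL).
Step 3 — Numerator jωL = j·5319; denominator R + jωL = 1500 + j5319.
Step 4 — H = 0.9263 + j0.2612.
Step 5 — Magnitude: |H| = 0.9625 (-0.3 dB); phase: φ = 15.7°.

|H| = 0.9625 (-0.3 dB), φ = 15.7°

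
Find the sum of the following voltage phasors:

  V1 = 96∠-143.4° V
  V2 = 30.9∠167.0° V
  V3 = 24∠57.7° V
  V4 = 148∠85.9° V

Step 1 — Convert each phasor to rectangular form:
  V1 = 96·(cos(-143.4°) + j·sin(-143.4°)) = -77.07 - j57.24 V
  V2 = 30.9·(cos(167.0°) + j·sin(167.0°)) = -30.11 + j6.951 V
  V3 = 24·(cos(57.7°) + j·sin(57.7°)) = 12.82 + j20.29 V
  V4 = 148·(cos(85.9°) + j·sin(85.9°)) = 10.58 + j147.6 V
Step 2 — Sum components: V_total = -83.77 + j117.6 V.
Step 3 — Convert to polar: |V_total| = 144.4 V, ∠V_total = 125.5°.

V_total = 144.4∠125.5° V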